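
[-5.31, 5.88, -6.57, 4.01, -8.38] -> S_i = Random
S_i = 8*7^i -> [8, 56, 392, 2744, 19208]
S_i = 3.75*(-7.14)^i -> [3.75, -26.78, 191.17, -1364.98, 9745.95]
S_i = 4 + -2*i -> [4, 2, 0, -2, -4]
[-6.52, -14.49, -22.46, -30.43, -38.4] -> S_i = -6.52 + -7.97*i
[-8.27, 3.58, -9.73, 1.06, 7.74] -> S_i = Random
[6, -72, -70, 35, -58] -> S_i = Random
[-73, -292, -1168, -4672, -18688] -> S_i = -73*4^i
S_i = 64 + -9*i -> [64, 55, 46, 37, 28]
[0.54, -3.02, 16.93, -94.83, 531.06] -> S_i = 0.54*(-5.60)^i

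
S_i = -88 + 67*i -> [-88, -21, 46, 113, 180]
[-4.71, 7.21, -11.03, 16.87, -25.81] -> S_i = -4.71*(-1.53)^i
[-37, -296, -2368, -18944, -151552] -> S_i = -37*8^i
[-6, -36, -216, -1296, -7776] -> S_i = -6*6^i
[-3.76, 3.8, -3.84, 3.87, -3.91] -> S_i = -3.76*(-1.01)^i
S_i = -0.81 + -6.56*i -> [-0.81, -7.37, -13.93, -20.49, -27.05]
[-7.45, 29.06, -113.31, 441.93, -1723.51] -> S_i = -7.45*(-3.90)^i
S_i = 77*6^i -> [77, 462, 2772, 16632, 99792]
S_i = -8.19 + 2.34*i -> [-8.19, -5.85, -3.51, -1.17, 1.17]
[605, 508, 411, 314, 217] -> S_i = 605 + -97*i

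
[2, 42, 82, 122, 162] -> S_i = 2 + 40*i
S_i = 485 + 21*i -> [485, 506, 527, 548, 569]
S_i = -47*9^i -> [-47, -423, -3807, -34263, -308367]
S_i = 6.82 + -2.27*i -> [6.82, 4.55, 2.28, 0.01, -2.26]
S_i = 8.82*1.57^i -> [8.82, 13.85, 21.74, 34.13, 53.59]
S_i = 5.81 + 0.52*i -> [5.81, 6.33, 6.85, 7.37, 7.89]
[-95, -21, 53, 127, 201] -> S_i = -95 + 74*i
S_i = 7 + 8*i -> [7, 15, 23, 31, 39]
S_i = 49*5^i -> [49, 245, 1225, 6125, 30625]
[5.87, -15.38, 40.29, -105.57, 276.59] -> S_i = 5.87*(-2.62)^i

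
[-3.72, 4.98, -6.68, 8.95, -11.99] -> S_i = -3.72*(-1.34)^i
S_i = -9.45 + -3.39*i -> [-9.45, -12.84, -16.23, -19.62, -23.01]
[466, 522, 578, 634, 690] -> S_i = 466 + 56*i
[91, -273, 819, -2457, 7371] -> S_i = 91*-3^i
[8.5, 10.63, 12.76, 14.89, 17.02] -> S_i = 8.50 + 2.13*i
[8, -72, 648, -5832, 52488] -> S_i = 8*-9^i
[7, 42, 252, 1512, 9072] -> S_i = 7*6^i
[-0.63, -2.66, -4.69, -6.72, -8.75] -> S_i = -0.63 + -2.03*i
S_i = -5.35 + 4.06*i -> [-5.35, -1.29, 2.77, 6.83, 10.89]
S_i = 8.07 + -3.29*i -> [8.07, 4.78, 1.49, -1.8, -5.09]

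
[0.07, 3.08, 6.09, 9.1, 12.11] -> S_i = 0.07 + 3.01*i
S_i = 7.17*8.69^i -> [7.17, 62.31, 541.45, 4705.2, 40888.23]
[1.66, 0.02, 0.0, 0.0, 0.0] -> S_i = 1.66*0.01^i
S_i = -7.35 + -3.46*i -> [-7.35, -10.81, -14.27, -17.73, -21.19]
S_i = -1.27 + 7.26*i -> [-1.27, 5.99, 13.25, 20.51, 27.77]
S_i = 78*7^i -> [78, 546, 3822, 26754, 187278]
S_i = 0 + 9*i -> [0, 9, 18, 27, 36]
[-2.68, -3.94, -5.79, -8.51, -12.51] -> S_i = -2.68*1.47^i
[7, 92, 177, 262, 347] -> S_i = 7 + 85*i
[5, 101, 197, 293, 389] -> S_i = 5 + 96*i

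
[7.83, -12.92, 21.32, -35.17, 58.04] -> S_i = 7.83*(-1.65)^i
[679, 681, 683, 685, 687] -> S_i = 679 + 2*i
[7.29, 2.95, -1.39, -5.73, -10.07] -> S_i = 7.29 + -4.34*i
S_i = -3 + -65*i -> [-3, -68, -133, -198, -263]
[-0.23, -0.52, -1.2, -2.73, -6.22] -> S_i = -0.23*2.28^i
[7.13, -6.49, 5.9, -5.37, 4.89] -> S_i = 7.13*(-0.91)^i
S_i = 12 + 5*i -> [12, 17, 22, 27, 32]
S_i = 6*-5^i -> [6, -30, 150, -750, 3750]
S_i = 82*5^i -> [82, 410, 2050, 10250, 51250]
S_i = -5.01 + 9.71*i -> [-5.01, 4.7, 14.41, 24.12, 33.83]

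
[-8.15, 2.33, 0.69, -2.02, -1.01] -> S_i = Random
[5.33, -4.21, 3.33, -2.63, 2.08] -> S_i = 5.33*(-0.79)^i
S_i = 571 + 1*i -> [571, 572, 573, 574, 575]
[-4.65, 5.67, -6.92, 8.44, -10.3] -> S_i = -4.65*(-1.22)^i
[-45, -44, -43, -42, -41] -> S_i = -45 + 1*i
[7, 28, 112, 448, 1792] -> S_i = 7*4^i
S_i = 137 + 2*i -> [137, 139, 141, 143, 145]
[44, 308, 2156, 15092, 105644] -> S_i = 44*7^i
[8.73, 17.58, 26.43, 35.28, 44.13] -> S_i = 8.73 + 8.85*i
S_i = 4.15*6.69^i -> [4.15, 27.76, 185.74, 1242.59, 8312.9]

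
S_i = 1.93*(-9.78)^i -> [1.93, -18.88, 184.6, -1805.4, 17656.83]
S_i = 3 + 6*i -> [3, 9, 15, 21, 27]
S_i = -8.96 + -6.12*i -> [-8.96, -15.08, -21.2, -27.32, -33.44]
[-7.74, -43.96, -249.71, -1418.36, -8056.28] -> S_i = -7.74*5.68^i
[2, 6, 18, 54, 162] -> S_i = 2*3^i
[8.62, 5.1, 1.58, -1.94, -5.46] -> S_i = 8.62 + -3.52*i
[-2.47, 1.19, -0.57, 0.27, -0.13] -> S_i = -2.47*(-0.48)^i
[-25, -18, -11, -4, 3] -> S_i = -25 + 7*i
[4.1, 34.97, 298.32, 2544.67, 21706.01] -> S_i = 4.10*8.53^i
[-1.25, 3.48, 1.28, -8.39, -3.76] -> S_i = Random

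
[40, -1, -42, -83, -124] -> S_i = 40 + -41*i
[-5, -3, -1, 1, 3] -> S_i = -5 + 2*i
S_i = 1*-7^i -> [1, -7, 49, -343, 2401]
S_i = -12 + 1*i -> [-12, -11, -10, -9, -8]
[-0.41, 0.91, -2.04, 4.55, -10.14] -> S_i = -0.41*(-2.23)^i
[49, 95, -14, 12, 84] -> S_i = Random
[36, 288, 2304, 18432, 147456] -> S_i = 36*8^i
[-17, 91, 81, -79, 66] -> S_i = Random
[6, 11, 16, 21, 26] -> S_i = 6 + 5*i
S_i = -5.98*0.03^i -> [-5.98, -0.18, -0.01, -0.0, -0.0]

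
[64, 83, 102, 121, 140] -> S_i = 64 + 19*i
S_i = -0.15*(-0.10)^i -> [-0.15, 0.02, -0.0, 0.0, -0.0]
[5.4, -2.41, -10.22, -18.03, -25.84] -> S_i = 5.40 + -7.81*i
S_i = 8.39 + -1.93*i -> [8.39, 6.46, 4.53, 2.6, 0.67]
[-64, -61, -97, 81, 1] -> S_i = Random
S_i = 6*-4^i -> [6, -24, 96, -384, 1536]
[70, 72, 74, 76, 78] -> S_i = 70 + 2*i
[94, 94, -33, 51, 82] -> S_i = Random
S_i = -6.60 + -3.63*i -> [-6.6, -10.23, -13.86, -17.49, -21.12]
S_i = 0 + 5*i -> [0, 5, 10, 15, 20]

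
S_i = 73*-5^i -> [73, -365, 1825, -9125, 45625]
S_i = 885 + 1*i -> [885, 886, 887, 888, 889]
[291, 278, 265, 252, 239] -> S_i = 291 + -13*i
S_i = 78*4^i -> [78, 312, 1248, 4992, 19968]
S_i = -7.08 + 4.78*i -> [-7.08, -2.3, 2.48, 7.26, 12.04]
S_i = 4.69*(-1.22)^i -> [4.69, -5.72, 6.98, -8.52, 10.39]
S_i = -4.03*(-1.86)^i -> [-4.03, 7.5, -13.94, 25.93, -48.23]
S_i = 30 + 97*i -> [30, 127, 224, 321, 418]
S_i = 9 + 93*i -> [9, 102, 195, 288, 381]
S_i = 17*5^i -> [17, 85, 425, 2125, 10625]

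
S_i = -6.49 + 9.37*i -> [-6.49, 2.88, 12.25, 21.62, 30.99]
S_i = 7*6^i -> [7, 42, 252, 1512, 9072]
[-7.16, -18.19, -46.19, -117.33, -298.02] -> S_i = -7.16*2.54^i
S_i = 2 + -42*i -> [2, -40, -82, -124, -166]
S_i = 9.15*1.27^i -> [9.15, 11.62, 14.76, 18.74, 23.8]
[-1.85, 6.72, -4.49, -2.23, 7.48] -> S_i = Random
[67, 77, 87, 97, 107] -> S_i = 67 + 10*i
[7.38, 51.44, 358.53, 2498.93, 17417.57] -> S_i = 7.38*6.97^i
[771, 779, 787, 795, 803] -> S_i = 771 + 8*i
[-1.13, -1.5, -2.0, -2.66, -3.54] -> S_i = -1.13*1.33^i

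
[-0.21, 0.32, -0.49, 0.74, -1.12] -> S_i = -0.21*(-1.52)^i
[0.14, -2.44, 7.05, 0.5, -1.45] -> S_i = Random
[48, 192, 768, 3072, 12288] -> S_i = 48*4^i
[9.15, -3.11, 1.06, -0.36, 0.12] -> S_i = 9.15*(-0.34)^i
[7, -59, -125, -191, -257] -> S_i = 7 + -66*i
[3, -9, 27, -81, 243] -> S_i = 3*-3^i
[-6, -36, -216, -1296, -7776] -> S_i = -6*6^i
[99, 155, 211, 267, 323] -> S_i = 99 + 56*i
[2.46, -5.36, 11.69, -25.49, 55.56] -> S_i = 2.46*(-2.18)^i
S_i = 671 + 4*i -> [671, 675, 679, 683, 687]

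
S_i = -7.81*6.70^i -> [-7.81, -52.33, -350.59, -2348.96, -15738.03]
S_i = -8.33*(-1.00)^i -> [-8.33, 8.33, -8.33, 8.33, -8.33]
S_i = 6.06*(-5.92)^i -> [6.06, -35.88, 212.38, -1257.3, 7443.2]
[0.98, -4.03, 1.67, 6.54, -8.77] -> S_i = Random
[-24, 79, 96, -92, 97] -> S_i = Random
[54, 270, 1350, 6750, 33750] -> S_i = 54*5^i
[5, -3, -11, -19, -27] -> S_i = 5 + -8*i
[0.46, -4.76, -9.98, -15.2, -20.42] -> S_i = 0.46 + -5.22*i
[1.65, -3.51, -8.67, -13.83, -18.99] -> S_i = 1.65 + -5.16*i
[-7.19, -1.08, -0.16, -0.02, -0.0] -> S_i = -7.19*0.15^i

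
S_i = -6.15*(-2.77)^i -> [-6.15, 17.04, -47.19, 130.71, -362.07]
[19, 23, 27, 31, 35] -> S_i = 19 + 4*i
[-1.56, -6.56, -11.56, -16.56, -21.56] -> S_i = -1.56 + -5.00*i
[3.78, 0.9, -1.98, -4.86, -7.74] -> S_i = 3.78 + -2.88*i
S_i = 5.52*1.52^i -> [5.52, 8.39, 12.75, 19.39, 29.47]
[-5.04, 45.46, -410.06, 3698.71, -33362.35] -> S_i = -5.04*(-9.02)^i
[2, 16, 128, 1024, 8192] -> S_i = 2*8^i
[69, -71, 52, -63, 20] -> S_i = Random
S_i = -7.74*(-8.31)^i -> [-7.74, 64.32, -534.49, 4441.65, -36910.09]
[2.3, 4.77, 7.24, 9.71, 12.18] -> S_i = 2.30 + 2.47*i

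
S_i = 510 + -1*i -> [510, 509, 508, 507, 506]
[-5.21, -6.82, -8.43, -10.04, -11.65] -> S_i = -5.21 + -1.61*i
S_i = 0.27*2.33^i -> [0.27, 0.63, 1.47, 3.42, 7.96]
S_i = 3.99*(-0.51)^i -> [3.99, -2.03, 1.04, -0.53, 0.27]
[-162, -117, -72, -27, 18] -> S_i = -162 + 45*i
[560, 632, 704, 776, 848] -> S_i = 560 + 72*i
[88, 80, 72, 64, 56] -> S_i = 88 + -8*i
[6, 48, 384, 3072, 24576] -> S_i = 6*8^i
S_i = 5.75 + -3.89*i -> [5.75, 1.86, -2.03, -5.92, -9.81]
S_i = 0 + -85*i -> [0, -85, -170, -255, -340]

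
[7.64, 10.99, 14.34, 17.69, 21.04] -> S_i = 7.64 + 3.35*i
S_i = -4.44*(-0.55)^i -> [-4.44, 2.44, -1.34, 0.74, -0.41]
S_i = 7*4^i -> [7, 28, 112, 448, 1792]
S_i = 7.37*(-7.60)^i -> [7.37, -56.01, 425.69, -3235.25, 24587.92]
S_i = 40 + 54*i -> [40, 94, 148, 202, 256]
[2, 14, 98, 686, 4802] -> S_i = 2*7^i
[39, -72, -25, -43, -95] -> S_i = Random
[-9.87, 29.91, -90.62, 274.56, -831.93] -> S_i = -9.87*(-3.03)^i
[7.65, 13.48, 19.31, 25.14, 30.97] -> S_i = 7.65 + 5.83*i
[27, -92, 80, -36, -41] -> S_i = Random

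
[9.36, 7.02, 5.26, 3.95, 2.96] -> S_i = 9.36*0.75^i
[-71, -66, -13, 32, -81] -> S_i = Random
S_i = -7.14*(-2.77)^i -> [-7.14, 19.78, -54.78, 151.75, -420.36]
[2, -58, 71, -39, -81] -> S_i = Random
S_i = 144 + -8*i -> [144, 136, 128, 120, 112]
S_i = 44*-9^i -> [44, -396, 3564, -32076, 288684]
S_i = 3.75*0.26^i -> [3.75, 0.98, 0.25, 0.07, 0.02]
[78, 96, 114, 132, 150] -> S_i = 78 + 18*i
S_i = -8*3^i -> [-8, -24, -72, -216, -648]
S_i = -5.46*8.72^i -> [-5.46, -47.61, -415.17, -3620.28, -31568.84]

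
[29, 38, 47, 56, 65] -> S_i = 29 + 9*i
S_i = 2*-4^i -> [2, -8, 32, -128, 512]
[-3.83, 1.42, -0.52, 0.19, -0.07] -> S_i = -3.83*(-0.37)^i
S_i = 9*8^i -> [9, 72, 576, 4608, 36864]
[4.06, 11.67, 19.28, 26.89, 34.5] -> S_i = 4.06 + 7.61*i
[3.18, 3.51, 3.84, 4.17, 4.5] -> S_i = 3.18 + 0.33*i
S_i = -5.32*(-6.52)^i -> [-5.32, 34.69, -226.16, 1474.53, -9613.95]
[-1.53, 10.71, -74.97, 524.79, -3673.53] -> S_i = -1.53*(-7.00)^i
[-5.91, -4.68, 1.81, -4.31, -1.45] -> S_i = Random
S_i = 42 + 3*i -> [42, 45, 48, 51, 54]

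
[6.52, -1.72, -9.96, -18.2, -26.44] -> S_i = 6.52 + -8.24*i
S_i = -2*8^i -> [-2, -16, -128, -1024, -8192]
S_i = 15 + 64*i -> [15, 79, 143, 207, 271]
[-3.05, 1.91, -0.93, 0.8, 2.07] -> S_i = Random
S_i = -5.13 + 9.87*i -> [-5.13, 4.74, 14.61, 24.48, 34.35]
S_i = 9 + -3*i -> [9, 6, 3, 0, -3]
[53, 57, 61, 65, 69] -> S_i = 53 + 4*i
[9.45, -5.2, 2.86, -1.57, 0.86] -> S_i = 9.45*(-0.55)^i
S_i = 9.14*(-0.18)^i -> [9.14, -1.65, 0.3, -0.05, 0.01]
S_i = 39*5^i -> [39, 195, 975, 4875, 24375]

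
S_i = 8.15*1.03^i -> [8.15, 8.39, 8.65, 8.91, 9.17]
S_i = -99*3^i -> [-99, -297, -891, -2673, -8019]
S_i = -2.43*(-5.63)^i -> [-2.43, 13.68, -77.02, 433.64, -2441.41]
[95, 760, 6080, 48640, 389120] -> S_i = 95*8^i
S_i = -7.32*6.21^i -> [-7.32, -45.46, -282.29, -1753.02, -10886.23]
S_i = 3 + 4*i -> [3, 7, 11, 15, 19]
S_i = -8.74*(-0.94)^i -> [-8.74, 8.22, -7.72, 7.26, -6.82]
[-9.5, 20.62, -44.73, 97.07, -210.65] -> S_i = -9.50*(-2.17)^i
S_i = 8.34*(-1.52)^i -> [8.34, -12.68, 19.27, -29.29, 44.52]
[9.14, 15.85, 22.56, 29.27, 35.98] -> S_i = 9.14 + 6.71*i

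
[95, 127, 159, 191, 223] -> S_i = 95 + 32*i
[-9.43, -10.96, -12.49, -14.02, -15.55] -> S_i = -9.43 + -1.53*i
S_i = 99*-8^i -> [99, -792, 6336, -50688, 405504]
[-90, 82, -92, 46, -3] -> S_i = Random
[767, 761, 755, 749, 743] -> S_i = 767 + -6*i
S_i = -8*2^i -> [-8, -16, -32, -64, -128]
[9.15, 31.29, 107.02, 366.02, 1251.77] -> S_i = 9.15*3.42^i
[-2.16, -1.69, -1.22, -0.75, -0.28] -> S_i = -2.16 + 0.47*i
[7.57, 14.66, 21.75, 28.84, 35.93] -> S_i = 7.57 + 7.09*i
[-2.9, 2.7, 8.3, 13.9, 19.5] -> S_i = -2.90 + 5.60*i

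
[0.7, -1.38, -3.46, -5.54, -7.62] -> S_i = 0.70 + -2.08*i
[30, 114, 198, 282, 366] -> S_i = 30 + 84*i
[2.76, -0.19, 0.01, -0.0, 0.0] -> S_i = 2.76*(-0.07)^i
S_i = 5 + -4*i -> [5, 1, -3, -7, -11]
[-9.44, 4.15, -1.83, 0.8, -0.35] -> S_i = -9.44*(-0.44)^i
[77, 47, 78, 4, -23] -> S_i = Random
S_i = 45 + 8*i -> [45, 53, 61, 69, 77]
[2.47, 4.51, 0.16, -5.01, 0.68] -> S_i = Random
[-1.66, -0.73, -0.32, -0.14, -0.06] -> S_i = -1.66*0.44^i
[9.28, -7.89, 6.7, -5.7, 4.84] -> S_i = 9.28*(-0.85)^i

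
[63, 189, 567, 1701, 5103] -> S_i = 63*3^i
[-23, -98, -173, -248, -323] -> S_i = -23 + -75*i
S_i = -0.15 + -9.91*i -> [-0.15, -10.06, -19.97, -29.88, -39.79]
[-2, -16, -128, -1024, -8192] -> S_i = -2*8^i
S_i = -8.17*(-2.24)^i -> [-8.17, 18.3, -40.99, 91.83, -205.69]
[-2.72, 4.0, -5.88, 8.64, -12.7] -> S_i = -2.72*(-1.47)^i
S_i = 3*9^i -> [3, 27, 243, 2187, 19683]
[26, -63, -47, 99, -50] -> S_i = Random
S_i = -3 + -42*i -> [-3, -45, -87, -129, -171]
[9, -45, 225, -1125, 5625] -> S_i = 9*-5^i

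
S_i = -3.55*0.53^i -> [-3.55, -1.88, -1.0, -0.53, -0.28]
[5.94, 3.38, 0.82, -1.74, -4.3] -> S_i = 5.94 + -2.56*i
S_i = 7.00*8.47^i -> [7.0, 59.29, 502.19, 4253.52, 36027.3]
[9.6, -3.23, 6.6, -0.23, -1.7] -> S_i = Random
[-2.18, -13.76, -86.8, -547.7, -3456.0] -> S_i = -2.18*6.31^i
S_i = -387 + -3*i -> [-387, -390, -393, -396, -399]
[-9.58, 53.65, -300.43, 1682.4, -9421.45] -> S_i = -9.58*(-5.60)^i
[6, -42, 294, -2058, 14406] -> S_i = 6*-7^i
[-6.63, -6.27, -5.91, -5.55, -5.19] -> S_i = -6.63 + 0.36*i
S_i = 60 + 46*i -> [60, 106, 152, 198, 244]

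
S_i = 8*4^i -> [8, 32, 128, 512, 2048]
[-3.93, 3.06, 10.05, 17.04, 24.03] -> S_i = -3.93 + 6.99*i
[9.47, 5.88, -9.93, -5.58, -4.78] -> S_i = Random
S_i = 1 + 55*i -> [1, 56, 111, 166, 221]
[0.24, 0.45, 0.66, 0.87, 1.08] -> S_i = 0.24 + 0.21*i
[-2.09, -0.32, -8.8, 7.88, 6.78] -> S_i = Random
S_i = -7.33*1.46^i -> [-7.33, -10.7, -15.62, -22.81, -33.31]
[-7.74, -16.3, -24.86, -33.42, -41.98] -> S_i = -7.74 + -8.56*i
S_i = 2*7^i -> [2, 14, 98, 686, 4802]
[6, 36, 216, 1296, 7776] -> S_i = 6*6^i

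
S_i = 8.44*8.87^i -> [8.44, 74.86, 664.03, 5889.97, 52244.06]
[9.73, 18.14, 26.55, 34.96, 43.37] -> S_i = 9.73 + 8.41*i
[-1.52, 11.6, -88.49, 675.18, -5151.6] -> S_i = -1.52*(-7.63)^i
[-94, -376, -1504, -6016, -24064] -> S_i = -94*4^i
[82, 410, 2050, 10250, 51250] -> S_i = 82*5^i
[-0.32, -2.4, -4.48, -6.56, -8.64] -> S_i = -0.32 + -2.08*i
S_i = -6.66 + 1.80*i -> [-6.66, -4.86, -3.06, -1.26, 0.54]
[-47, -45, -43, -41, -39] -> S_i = -47 + 2*i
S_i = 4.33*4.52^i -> [4.33, 19.57, 88.46, 399.86, 1807.35]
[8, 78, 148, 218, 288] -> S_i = 8 + 70*i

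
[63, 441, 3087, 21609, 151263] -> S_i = 63*7^i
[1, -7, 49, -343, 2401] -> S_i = 1*-7^i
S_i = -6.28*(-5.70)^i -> [-6.28, 35.8, -204.04, 1163.01, -6629.17]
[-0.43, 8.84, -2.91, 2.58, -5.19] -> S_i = Random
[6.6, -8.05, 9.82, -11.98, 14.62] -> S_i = 6.60*(-1.22)^i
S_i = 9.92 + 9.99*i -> [9.92, 19.91, 29.9, 39.89, 49.88]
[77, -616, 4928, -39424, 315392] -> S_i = 77*-8^i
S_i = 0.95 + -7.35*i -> [0.95, -6.4, -13.75, -21.1, -28.45]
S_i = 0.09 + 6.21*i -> [0.09, 6.3, 12.51, 18.72, 24.93]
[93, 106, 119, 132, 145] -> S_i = 93 + 13*i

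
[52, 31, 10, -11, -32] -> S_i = 52 + -21*i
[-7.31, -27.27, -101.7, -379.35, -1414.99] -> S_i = -7.31*3.73^i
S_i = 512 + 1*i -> [512, 513, 514, 515, 516]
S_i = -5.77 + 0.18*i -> [-5.77, -5.59, -5.41, -5.23, -5.05]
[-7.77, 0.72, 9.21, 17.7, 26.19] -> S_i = -7.77 + 8.49*i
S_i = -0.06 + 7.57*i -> [-0.06, 7.51, 15.08, 22.65, 30.22]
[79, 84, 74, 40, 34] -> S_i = Random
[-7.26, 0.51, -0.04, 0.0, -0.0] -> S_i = -7.26*(-0.07)^i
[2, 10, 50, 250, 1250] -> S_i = 2*5^i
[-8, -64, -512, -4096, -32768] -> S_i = -8*8^i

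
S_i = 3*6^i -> [3, 18, 108, 648, 3888]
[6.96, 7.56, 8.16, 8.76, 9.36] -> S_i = 6.96 + 0.60*i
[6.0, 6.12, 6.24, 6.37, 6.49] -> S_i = 6.00*1.02^i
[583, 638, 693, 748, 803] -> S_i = 583 + 55*i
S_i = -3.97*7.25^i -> [-3.97, -28.78, -208.67, -1512.88, -10968.38]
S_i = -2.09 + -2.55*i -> [-2.09, -4.64, -7.19, -9.74, -12.29]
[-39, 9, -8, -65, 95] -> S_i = Random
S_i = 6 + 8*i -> [6, 14, 22, 30, 38]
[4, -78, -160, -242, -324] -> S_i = 4 + -82*i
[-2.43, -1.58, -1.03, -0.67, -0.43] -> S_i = -2.43*0.65^i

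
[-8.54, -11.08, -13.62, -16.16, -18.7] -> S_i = -8.54 + -2.54*i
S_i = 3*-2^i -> [3, -6, 12, -24, 48]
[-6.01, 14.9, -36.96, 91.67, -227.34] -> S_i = -6.01*(-2.48)^i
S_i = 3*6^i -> [3, 18, 108, 648, 3888]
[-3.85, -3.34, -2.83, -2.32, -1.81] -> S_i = -3.85 + 0.51*i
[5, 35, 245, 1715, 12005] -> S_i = 5*7^i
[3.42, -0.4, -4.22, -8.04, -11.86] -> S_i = 3.42 + -3.82*i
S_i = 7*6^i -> [7, 42, 252, 1512, 9072]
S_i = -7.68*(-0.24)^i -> [-7.68, 1.84, -0.44, 0.11, -0.03]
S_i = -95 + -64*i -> [-95, -159, -223, -287, -351]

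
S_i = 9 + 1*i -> [9, 10, 11, 12, 13]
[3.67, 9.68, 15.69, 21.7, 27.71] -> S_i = 3.67 + 6.01*i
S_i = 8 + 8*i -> [8, 16, 24, 32, 40]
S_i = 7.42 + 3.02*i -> [7.42, 10.44, 13.46, 16.48, 19.5]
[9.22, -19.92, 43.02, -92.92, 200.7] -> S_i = 9.22*(-2.16)^i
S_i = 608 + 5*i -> [608, 613, 618, 623, 628]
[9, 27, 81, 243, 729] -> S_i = 9*3^i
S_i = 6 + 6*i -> [6, 12, 18, 24, 30]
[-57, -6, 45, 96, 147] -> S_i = -57 + 51*i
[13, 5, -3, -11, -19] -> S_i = 13 + -8*i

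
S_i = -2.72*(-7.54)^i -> [-2.72, 20.51, -154.64, 1165.96, -8791.32]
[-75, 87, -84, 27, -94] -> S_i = Random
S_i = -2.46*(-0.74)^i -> [-2.46, 1.82, -1.35, 1.0, -0.74]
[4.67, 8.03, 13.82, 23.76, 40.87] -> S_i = 4.67*1.72^i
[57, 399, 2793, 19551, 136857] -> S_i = 57*7^i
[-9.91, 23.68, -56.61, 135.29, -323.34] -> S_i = -9.91*(-2.39)^i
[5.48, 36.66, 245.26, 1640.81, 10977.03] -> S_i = 5.48*6.69^i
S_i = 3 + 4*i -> [3, 7, 11, 15, 19]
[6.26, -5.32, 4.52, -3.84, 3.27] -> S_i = 6.26*(-0.85)^i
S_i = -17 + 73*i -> [-17, 56, 129, 202, 275]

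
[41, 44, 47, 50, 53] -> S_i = 41 + 3*i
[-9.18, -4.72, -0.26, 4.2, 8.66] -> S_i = -9.18 + 4.46*i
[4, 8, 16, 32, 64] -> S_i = 4*2^i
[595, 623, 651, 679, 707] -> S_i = 595 + 28*i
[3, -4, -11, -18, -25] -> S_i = 3 + -7*i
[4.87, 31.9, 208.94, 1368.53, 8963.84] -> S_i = 4.87*6.55^i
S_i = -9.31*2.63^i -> [-9.31, -24.49, -64.4, -169.36, -445.42]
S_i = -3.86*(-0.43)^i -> [-3.86, 1.66, -0.71, 0.31, -0.13]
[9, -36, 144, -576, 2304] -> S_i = 9*-4^i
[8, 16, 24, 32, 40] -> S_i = 8 + 8*i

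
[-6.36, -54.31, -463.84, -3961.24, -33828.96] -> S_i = -6.36*8.54^i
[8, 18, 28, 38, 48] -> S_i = 8 + 10*i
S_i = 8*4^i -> [8, 32, 128, 512, 2048]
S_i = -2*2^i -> [-2, -4, -8, -16, -32]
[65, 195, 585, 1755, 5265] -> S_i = 65*3^i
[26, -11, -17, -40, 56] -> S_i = Random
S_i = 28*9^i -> [28, 252, 2268, 20412, 183708]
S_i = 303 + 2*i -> [303, 305, 307, 309, 311]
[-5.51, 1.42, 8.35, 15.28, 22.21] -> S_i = -5.51 + 6.93*i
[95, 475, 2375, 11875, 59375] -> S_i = 95*5^i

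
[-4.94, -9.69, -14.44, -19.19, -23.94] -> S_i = -4.94 + -4.75*i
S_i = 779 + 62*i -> [779, 841, 903, 965, 1027]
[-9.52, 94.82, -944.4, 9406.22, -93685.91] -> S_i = -9.52*(-9.96)^i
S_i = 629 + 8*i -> [629, 637, 645, 653, 661]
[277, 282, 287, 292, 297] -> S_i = 277 + 5*i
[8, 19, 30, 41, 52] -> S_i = 8 + 11*i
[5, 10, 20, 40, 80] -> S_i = 5*2^i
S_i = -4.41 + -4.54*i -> [-4.41, -8.95, -13.49, -18.03, -22.57]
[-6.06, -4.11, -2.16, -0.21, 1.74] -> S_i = -6.06 + 1.95*i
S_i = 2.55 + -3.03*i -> [2.55, -0.48, -3.51, -6.54, -9.57]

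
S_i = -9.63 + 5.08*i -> [-9.63, -4.55, 0.53, 5.61, 10.69]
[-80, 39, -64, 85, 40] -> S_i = Random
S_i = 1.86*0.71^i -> [1.86, 1.32, 0.94, 0.67, 0.47]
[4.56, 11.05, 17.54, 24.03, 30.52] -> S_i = 4.56 + 6.49*i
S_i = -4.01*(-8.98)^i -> [-4.01, 36.01, -323.37, 2903.84, -26076.53]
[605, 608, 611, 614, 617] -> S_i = 605 + 3*i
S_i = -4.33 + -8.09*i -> [-4.33, -12.42, -20.51, -28.6, -36.69]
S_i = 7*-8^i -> [7, -56, 448, -3584, 28672]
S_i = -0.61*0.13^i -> [-0.61, -0.08, -0.01, -0.0, -0.0]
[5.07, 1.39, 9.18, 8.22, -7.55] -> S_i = Random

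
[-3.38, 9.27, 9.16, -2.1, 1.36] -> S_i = Random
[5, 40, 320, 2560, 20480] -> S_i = 5*8^i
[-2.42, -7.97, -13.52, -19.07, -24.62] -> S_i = -2.42 + -5.55*i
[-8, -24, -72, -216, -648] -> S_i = -8*3^i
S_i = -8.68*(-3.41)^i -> [-8.68, 29.6, -100.93, 344.18, -1173.65]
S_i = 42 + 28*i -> [42, 70, 98, 126, 154]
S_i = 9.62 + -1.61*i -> [9.62, 8.01, 6.4, 4.79, 3.18]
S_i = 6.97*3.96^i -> [6.97, 27.6, 109.3, 432.83, 1714.01]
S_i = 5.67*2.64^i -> [5.67, 14.97, 39.52, 104.33, 275.42]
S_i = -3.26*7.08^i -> [-3.26, -23.08, -163.41, -1156.96, -8191.26]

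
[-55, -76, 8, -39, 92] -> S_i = Random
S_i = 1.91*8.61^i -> [1.91, 16.45, 141.59, 1219.11, 10496.54]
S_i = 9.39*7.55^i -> [9.39, 70.89, 535.25, 4041.16, 30510.79]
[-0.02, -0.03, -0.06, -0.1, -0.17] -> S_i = -0.02*1.70^i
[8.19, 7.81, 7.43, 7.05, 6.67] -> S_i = 8.19 + -0.38*i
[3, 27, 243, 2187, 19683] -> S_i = 3*9^i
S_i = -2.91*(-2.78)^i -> [-2.91, 8.09, -22.49, 62.52, -173.81]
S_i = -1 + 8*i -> [-1, 7, 15, 23, 31]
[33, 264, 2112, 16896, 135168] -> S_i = 33*8^i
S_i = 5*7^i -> [5, 35, 245, 1715, 12005]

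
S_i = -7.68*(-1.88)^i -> [-7.68, 14.44, -27.14, 51.03, -95.94]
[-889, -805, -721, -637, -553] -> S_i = -889 + 84*i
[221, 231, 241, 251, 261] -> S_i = 221 + 10*i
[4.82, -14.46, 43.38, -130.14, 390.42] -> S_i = 4.82*(-3.00)^i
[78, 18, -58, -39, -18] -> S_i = Random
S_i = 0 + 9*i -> [0, 9, 18, 27, 36]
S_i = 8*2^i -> [8, 16, 32, 64, 128]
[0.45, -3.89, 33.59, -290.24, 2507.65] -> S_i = 0.45*(-8.64)^i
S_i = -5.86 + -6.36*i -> [-5.86, -12.22, -18.58, -24.94, -31.3]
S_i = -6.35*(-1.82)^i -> [-6.35, 11.56, -21.03, 38.28, -69.67]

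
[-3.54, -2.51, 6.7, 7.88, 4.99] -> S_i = Random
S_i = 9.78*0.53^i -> [9.78, 5.18, 2.75, 1.46, 0.77]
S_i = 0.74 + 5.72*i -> [0.74, 6.46, 12.18, 17.9, 23.62]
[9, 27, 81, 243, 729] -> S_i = 9*3^i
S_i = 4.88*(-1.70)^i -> [4.88, -8.3, 14.1, -23.98, 40.76]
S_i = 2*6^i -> [2, 12, 72, 432, 2592]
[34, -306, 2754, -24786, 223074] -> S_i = 34*-9^i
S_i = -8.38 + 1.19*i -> [-8.38, -7.19, -6.0, -4.81, -3.62]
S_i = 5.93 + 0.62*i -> [5.93, 6.55, 7.17, 7.79, 8.41]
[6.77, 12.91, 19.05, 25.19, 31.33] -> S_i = 6.77 + 6.14*i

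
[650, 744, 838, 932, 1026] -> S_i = 650 + 94*i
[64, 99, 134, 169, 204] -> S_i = 64 + 35*i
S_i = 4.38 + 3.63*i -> [4.38, 8.01, 11.64, 15.27, 18.9]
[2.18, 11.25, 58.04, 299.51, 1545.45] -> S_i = 2.18*5.16^i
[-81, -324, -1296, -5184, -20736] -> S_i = -81*4^i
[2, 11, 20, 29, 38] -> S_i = 2 + 9*i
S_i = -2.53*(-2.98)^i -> [-2.53, 7.54, -22.47, 66.95, -199.52]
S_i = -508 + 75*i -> [-508, -433, -358, -283, -208]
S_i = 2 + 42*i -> [2, 44, 86, 128, 170]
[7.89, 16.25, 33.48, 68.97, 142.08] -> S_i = 7.89*2.06^i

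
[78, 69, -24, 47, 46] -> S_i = Random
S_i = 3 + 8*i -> [3, 11, 19, 27, 35]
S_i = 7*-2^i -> [7, -14, 28, -56, 112]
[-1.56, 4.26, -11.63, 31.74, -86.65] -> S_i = -1.56*(-2.73)^i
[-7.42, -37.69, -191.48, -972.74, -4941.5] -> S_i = -7.42*5.08^i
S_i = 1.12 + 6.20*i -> [1.12, 7.32, 13.52, 19.72, 25.92]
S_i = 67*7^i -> [67, 469, 3283, 22981, 160867]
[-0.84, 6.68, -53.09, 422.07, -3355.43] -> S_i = -0.84*(-7.95)^i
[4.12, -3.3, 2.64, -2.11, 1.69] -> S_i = 4.12*(-0.80)^i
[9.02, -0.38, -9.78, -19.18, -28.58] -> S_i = 9.02 + -9.40*i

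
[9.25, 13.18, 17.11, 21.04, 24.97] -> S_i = 9.25 + 3.93*i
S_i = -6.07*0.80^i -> [-6.07, -4.86, -3.88, -3.11, -2.49]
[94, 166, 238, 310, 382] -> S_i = 94 + 72*i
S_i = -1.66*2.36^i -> [-1.66, -3.92, -9.25, -21.82, -51.49]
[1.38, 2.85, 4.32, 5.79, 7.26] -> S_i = 1.38 + 1.47*i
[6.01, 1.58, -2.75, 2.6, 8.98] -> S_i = Random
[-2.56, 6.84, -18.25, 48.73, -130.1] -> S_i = -2.56*(-2.67)^i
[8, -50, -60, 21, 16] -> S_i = Random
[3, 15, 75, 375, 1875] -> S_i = 3*5^i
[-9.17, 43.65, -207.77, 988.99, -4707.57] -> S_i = -9.17*(-4.76)^i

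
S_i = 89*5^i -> [89, 445, 2225, 11125, 55625]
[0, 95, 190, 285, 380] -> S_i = 0 + 95*i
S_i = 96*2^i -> [96, 192, 384, 768, 1536]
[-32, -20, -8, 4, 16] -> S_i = -32 + 12*i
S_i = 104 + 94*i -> [104, 198, 292, 386, 480]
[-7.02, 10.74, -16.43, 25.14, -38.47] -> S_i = -7.02*(-1.53)^i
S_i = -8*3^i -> [-8, -24, -72, -216, -648]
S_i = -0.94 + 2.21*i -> [-0.94, 1.27, 3.48, 5.69, 7.9]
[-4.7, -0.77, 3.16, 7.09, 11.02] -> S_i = -4.70 + 3.93*i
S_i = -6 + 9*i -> [-6, 3, 12, 21, 30]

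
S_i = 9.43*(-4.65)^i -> [9.43, -43.85, 203.9, -948.14, 4408.83]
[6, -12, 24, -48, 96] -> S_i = 6*-2^i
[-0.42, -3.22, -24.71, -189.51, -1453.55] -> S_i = -0.42*7.67^i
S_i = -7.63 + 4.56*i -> [-7.63, -3.07, 1.49, 6.05, 10.61]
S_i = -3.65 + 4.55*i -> [-3.65, 0.9, 5.45, 10.0, 14.55]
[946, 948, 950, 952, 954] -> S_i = 946 + 2*i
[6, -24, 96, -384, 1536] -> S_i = 6*-4^i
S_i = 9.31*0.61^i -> [9.31, 5.68, 3.46, 2.11, 1.29]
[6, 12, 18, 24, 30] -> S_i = 6 + 6*i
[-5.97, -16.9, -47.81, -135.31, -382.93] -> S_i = -5.97*2.83^i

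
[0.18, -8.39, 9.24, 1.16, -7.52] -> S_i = Random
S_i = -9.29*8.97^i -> [-9.29, -83.33, -747.48, -6704.91, -60143.06]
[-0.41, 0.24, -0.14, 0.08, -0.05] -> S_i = -0.41*(-0.58)^i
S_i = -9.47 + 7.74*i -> [-9.47, -1.73, 6.01, 13.75, 21.49]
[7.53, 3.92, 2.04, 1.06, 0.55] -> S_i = 7.53*0.52^i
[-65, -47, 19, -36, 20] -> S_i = Random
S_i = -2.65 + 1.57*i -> [-2.65, -1.08, 0.49, 2.06, 3.63]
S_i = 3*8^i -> [3, 24, 192, 1536, 12288]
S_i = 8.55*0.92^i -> [8.55, 7.87, 7.24, 6.66, 6.13]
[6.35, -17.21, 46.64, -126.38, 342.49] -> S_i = 6.35*(-2.71)^i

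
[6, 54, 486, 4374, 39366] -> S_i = 6*9^i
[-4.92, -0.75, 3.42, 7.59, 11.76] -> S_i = -4.92 + 4.17*i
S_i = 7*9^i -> [7, 63, 567, 5103, 45927]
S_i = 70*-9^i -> [70, -630, 5670, -51030, 459270]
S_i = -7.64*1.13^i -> [-7.64, -8.63, -9.76, -11.02, -12.46]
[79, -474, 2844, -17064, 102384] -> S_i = 79*-6^i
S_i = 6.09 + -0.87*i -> [6.09, 5.22, 4.35, 3.48, 2.61]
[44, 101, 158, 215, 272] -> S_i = 44 + 57*i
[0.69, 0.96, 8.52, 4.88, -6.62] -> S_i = Random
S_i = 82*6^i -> [82, 492, 2952, 17712, 106272]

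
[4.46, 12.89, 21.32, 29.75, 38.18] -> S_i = 4.46 + 8.43*i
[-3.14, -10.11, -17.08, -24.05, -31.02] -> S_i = -3.14 + -6.97*i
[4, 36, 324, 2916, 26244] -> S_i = 4*9^i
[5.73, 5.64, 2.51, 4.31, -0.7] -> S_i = Random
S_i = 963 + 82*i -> [963, 1045, 1127, 1209, 1291]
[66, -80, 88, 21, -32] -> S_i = Random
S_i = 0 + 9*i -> [0, 9, 18, 27, 36]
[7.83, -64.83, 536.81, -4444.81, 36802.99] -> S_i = 7.83*(-8.28)^i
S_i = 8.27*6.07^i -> [8.27, 50.2, 304.71, 1849.57, 11226.91]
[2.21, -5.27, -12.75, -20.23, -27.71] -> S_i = 2.21 + -7.48*i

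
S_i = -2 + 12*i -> [-2, 10, 22, 34, 46]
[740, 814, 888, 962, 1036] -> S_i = 740 + 74*i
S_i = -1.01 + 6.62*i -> [-1.01, 5.61, 12.23, 18.85, 25.47]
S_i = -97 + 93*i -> [-97, -4, 89, 182, 275]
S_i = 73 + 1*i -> [73, 74, 75, 76, 77]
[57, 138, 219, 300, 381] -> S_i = 57 + 81*i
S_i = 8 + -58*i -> [8, -50, -108, -166, -224]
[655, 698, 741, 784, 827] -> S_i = 655 + 43*i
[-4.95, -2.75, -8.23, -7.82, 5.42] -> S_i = Random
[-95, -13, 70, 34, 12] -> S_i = Random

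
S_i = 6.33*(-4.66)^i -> [6.33, -29.5, 137.46, -640.56, 2985.02]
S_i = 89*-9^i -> [89, -801, 7209, -64881, 583929]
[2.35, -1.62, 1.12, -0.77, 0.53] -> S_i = 2.35*(-0.69)^i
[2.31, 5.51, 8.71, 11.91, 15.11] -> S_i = 2.31 + 3.20*i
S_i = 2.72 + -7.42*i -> [2.72, -4.7, -12.12, -19.54, -26.96]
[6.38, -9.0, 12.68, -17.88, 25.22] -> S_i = 6.38*(-1.41)^i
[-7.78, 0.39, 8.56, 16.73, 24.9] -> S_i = -7.78 + 8.17*i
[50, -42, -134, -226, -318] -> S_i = 50 + -92*i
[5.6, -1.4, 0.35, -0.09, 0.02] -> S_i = 5.60*(-0.25)^i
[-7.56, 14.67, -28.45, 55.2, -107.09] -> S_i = -7.56*(-1.94)^i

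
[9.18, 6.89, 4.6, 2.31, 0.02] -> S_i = 9.18 + -2.29*i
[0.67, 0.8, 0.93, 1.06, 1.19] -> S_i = 0.67 + 0.13*i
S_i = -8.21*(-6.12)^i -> [-8.21, 50.25, -307.5, 1881.9, -11517.25]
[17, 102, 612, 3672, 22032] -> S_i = 17*6^i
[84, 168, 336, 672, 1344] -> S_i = 84*2^i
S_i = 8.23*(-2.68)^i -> [8.23, -22.06, 59.11, -158.42, 424.56]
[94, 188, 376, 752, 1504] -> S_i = 94*2^i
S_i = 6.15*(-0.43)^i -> [6.15, -2.64, 1.14, -0.49, 0.21]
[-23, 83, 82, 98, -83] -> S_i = Random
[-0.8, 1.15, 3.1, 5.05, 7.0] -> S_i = -0.80 + 1.95*i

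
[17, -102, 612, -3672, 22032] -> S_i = 17*-6^i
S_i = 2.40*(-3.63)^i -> [2.4, -8.71, 31.62, -114.8, 416.71]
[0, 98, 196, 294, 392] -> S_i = 0 + 98*i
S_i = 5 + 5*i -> [5, 10, 15, 20, 25]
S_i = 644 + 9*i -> [644, 653, 662, 671, 680]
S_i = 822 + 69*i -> [822, 891, 960, 1029, 1098]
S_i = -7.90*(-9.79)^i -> [-7.9, 77.34, -757.17, 7412.68, -72570.12]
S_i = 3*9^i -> [3, 27, 243, 2187, 19683]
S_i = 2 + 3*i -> [2, 5, 8, 11, 14]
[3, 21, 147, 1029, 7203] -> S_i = 3*7^i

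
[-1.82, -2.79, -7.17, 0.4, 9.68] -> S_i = Random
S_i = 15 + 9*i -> [15, 24, 33, 42, 51]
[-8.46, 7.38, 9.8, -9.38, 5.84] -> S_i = Random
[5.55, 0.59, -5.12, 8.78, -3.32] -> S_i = Random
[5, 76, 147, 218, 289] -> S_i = 5 + 71*i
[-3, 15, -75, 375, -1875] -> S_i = -3*-5^i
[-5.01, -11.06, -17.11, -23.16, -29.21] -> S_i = -5.01 + -6.05*i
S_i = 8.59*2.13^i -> [8.59, 18.3, 38.97, 83.01, 176.81]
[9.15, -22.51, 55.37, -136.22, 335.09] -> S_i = 9.15*(-2.46)^i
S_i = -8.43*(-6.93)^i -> [-8.43, 58.42, -404.85, 2805.61, -19442.88]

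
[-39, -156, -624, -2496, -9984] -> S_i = -39*4^i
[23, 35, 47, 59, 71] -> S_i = 23 + 12*i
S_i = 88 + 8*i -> [88, 96, 104, 112, 120]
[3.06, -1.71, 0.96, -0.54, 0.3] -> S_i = 3.06*(-0.56)^i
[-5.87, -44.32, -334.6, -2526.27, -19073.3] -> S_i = -5.87*7.55^i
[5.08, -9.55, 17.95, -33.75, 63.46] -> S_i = 5.08*(-1.88)^i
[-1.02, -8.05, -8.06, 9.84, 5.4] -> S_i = Random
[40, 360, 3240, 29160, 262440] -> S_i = 40*9^i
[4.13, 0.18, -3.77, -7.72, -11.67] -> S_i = 4.13 + -3.95*i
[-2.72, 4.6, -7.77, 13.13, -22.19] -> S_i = -2.72*(-1.69)^i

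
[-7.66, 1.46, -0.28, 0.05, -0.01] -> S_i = -7.66*(-0.19)^i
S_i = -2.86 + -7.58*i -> [-2.86, -10.44, -18.02, -25.6, -33.18]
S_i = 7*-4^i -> [7, -28, 112, -448, 1792]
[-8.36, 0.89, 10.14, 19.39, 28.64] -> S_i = -8.36 + 9.25*i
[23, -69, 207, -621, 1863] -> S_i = 23*-3^i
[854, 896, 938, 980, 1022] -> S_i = 854 + 42*i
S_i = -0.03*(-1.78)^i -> [-0.03, 0.05, -0.1, 0.17, -0.3]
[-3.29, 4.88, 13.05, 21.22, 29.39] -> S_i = -3.29 + 8.17*i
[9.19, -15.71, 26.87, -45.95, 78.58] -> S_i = 9.19*(-1.71)^i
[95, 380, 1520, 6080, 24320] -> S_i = 95*4^i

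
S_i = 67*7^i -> [67, 469, 3283, 22981, 160867]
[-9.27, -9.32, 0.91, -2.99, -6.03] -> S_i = Random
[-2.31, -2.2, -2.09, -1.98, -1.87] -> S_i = -2.31 + 0.11*i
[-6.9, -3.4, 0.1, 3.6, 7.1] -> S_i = -6.90 + 3.50*i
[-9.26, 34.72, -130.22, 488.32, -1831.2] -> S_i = -9.26*(-3.75)^i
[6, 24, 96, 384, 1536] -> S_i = 6*4^i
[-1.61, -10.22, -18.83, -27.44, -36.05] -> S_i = -1.61 + -8.61*i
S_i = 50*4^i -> [50, 200, 800, 3200, 12800]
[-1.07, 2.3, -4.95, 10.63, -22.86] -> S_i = -1.07*(-2.15)^i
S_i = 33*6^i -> [33, 198, 1188, 7128, 42768]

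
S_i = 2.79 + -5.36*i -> [2.79, -2.57, -7.93, -13.29, -18.65]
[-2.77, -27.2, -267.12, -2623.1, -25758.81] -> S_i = -2.77*9.82^i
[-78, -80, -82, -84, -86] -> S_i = -78 + -2*i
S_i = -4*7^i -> [-4, -28, -196, -1372, -9604]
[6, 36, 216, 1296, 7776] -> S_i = 6*6^i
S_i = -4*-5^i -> [-4, 20, -100, 500, -2500]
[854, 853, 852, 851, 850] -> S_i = 854 + -1*i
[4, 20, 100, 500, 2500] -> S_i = 4*5^i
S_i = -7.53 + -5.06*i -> [-7.53, -12.59, -17.65, -22.71, -27.77]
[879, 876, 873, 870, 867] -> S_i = 879 + -3*i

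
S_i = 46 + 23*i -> [46, 69, 92, 115, 138]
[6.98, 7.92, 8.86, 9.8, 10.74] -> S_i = 6.98 + 0.94*i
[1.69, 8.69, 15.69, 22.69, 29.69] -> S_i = 1.69 + 7.00*i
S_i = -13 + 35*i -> [-13, 22, 57, 92, 127]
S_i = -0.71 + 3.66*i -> [-0.71, 2.95, 6.61, 10.27, 13.93]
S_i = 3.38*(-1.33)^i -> [3.38, -4.5, 5.98, -7.95, 10.58]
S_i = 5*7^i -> [5, 35, 245, 1715, 12005]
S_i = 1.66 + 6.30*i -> [1.66, 7.96, 14.26, 20.56, 26.86]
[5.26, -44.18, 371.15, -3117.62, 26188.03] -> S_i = 5.26*(-8.40)^i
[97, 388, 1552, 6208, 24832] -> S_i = 97*4^i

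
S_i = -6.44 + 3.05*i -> [-6.44, -3.39, -0.34, 2.71, 5.76]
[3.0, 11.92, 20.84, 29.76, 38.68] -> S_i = 3.00 + 8.92*i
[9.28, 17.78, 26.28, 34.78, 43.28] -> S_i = 9.28 + 8.50*i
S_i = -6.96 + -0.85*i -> [-6.96, -7.81, -8.66, -9.51, -10.36]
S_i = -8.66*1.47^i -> [-8.66, -12.73, -18.71, -27.51, -40.44]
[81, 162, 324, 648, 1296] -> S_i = 81*2^i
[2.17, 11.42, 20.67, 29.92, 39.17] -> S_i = 2.17 + 9.25*i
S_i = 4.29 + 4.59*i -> [4.29, 8.88, 13.47, 18.06, 22.65]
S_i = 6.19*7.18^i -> [6.19, 44.44, 319.11, 2291.21, 16450.85]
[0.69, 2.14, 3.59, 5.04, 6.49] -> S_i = 0.69 + 1.45*i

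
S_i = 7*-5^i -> [7, -35, 175, -875, 4375]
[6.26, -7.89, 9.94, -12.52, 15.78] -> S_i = 6.26*(-1.26)^i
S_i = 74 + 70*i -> [74, 144, 214, 284, 354]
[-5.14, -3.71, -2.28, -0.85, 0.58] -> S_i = -5.14 + 1.43*i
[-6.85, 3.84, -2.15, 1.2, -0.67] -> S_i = -6.85*(-0.56)^i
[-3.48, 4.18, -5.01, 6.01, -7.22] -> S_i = -3.48*(-1.20)^i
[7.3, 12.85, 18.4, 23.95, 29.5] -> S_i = 7.30 + 5.55*i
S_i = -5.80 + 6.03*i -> [-5.8, 0.23, 6.26, 12.29, 18.32]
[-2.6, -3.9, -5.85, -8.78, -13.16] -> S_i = -2.60*1.50^i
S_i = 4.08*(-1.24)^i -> [4.08, -5.06, 6.27, -7.78, 9.65]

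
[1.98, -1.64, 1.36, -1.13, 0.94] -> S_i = 1.98*(-0.83)^i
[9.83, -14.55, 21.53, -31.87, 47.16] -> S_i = 9.83*(-1.48)^i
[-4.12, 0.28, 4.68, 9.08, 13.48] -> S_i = -4.12 + 4.40*i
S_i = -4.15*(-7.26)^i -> [-4.15, 30.13, -218.74, 1588.03, -11529.08]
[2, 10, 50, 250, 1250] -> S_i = 2*5^i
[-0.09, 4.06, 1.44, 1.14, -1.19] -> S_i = Random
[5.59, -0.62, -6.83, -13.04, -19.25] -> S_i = 5.59 + -6.21*i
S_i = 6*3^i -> [6, 18, 54, 162, 486]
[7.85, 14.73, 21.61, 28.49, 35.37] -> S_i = 7.85 + 6.88*i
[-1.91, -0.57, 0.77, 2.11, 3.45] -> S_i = -1.91 + 1.34*i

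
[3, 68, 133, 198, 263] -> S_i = 3 + 65*i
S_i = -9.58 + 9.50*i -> [-9.58, -0.08, 9.42, 18.92, 28.42]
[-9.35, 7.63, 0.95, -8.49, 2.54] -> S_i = Random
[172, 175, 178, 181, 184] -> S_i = 172 + 3*i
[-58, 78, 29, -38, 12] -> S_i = Random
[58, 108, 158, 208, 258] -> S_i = 58 + 50*i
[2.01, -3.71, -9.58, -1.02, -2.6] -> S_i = Random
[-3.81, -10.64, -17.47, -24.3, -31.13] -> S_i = -3.81 + -6.83*i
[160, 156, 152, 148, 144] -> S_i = 160 + -4*i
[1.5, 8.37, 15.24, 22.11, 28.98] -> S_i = 1.50 + 6.87*i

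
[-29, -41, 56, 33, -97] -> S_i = Random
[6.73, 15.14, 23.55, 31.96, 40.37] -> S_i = 6.73 + 8.41*i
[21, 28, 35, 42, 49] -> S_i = 21 + 7*i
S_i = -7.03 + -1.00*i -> [-7.03, -8.03, -9.03, -10.03, -11.03]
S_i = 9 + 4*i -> [9, 13, 17, 21, 25]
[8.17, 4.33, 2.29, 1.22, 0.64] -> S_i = 8.17*0.53^i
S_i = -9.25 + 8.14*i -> [-9.25, -1.11, 7.03, 15.17, 23.31]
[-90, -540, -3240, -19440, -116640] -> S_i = -90*6^i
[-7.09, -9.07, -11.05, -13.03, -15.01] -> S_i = -7.09 + -1.98*i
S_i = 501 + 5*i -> [501, 506, 511, 516, 521]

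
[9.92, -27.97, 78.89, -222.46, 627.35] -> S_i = 9.92*(-2.82)^i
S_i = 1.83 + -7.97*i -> [1.83, -6.14, -14.11, -22.08, -30.05]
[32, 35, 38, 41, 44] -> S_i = 32 + 3*i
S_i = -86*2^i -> [-86, -172, -344, -688, -1376]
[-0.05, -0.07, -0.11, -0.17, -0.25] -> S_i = -0.05*1.49^i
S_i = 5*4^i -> [5, 20, 80, 320, 1280]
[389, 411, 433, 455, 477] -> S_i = 389 + 22*i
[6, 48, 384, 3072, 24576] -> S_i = 6*8^i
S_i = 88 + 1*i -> [88, 89, 90, 91, 92]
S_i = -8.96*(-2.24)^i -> [-8.96, 20.07, -44.96, 100.71, -225.58]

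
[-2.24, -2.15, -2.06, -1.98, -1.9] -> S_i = -2.24*0.96^i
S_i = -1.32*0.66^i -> [-1.32, -0.87, -0.57, -0.38, -0.25]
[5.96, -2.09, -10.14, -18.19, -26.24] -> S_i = 5.96 + -8.05*i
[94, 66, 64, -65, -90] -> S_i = Random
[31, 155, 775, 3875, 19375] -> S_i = 31*5^i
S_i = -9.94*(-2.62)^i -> [-9.94, 26.04, -68.23, 178.77, -468.37]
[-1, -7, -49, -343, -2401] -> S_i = -1*7^i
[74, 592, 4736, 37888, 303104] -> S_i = 74*8^i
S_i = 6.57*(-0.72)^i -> [6.57, -4.73, 3.41, -2.45, 1.77]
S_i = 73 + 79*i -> [73, 152, 231, 310, 389]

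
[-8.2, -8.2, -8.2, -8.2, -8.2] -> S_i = -8.20*1.00^i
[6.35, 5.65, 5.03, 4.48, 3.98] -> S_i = 6.35*0.89^i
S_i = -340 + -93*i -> [-340, -433, -526, -619, -712]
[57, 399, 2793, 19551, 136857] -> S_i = 57*7^i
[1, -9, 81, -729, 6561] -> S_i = 1*-9^i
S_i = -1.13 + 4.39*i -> [-1.13, 3.26, 7.65, 12.04, 16.43]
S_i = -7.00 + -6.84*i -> [-7.0, -13.84, -20.68, -27.52, -34.36]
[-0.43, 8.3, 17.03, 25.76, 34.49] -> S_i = -0.43 + 8.73*i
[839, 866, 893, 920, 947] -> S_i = 839 + 27*i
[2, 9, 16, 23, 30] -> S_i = 2 + 7*i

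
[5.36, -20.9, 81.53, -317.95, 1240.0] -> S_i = 5.36*(-3.90)^i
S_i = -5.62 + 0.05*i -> [-5.62, -5.57, -5.52, -5.47, -5.42]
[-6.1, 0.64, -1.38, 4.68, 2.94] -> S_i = Random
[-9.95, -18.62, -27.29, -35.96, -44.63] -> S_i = -9.95 + -8.67*i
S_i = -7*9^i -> [-7, -63, -567, -5103, -45927]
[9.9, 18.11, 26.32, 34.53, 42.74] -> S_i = 9.90 + 8.21*i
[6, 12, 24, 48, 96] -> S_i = 6*2^i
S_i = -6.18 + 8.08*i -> [-6.18, 1.9, 9.98, 18.06, 26.14]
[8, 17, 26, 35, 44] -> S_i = 8 + 9*i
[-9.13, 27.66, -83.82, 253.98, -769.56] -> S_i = -9.13*(-3.03)^i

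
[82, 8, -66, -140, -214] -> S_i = 82 + -74*i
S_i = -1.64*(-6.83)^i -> [-1.64, 11.2, -76.5, 522.52, -3568.84]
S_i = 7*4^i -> [7, 28, 112, 448, 1792]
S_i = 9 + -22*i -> [9, -13, -35, -57, -79]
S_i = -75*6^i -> [-75, -450, -2700, -16200, -97200]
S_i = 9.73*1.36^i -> [9.73, 13.23, 18.0, 24.48, 33.29]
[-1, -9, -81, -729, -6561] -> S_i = -1*9^i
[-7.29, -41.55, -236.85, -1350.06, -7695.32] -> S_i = -7.29*5.70^i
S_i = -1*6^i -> [-1, -6, -36, -216, -1296]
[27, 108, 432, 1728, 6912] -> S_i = 27*4^i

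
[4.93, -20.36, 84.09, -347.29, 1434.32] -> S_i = 4.93*(-4.13)^i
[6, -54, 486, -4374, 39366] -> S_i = 6*-9^i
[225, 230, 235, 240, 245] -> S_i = 225 + 5*i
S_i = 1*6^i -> [1, 6, 36, 216, 1296]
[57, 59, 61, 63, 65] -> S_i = 57 + 2*i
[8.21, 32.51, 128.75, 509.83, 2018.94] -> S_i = 8.21*3.96^i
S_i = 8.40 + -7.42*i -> [8.4, 0.98, -6.44, -13.86, -21.28]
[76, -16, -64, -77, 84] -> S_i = Random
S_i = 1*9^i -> [1, 9, 81, 729, 6561]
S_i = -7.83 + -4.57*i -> [-7.83, -12.4, -16.97, -21.54, -26.11]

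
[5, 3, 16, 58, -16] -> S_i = Random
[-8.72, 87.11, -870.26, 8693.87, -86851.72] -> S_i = -8.72*(-9.99)^i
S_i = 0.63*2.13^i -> [0.63, 1.34, 2.86, 6.09, 12.97]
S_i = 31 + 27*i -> [31, 58, 85, 112, 139]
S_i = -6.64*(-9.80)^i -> [-6.64, 65.07, -637.71, 6249.51, -61245.25]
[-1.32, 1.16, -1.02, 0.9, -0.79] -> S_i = -1.32*(-0.88)^i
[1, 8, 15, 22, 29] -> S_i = 1 + 7*i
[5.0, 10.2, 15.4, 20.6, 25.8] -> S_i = 5.00 + 5.20*i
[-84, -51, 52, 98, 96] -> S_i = Random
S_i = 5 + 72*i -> [5, 77, 149, 221, 293]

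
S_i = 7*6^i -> [7, 42, 252, 1512, 9072]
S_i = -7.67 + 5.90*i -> [-7.67, -1.77, 4.13, 10.03, 15.93]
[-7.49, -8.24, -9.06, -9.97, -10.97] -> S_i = -7.49*1.10^i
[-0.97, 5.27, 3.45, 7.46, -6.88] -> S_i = Random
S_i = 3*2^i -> [3, 6, 12, 24, 48]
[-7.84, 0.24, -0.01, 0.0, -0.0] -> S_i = -7.84*(-0.03)^i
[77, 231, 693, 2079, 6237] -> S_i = 77*3^i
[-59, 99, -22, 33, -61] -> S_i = Random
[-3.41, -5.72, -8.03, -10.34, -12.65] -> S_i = -3.41 + -2.31*i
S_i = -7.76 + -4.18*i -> [-7.76, -11.94, -16.12, -20.3, -24.48]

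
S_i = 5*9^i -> [5, 45, 405, 3645, 32805]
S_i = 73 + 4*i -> [73, 77, 81, 85, 89]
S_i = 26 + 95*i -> [26, 121, 216, 311, 406]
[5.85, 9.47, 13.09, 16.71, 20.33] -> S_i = 5.85 + 3.62*i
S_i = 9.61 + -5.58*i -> [9.61, 4.03, -1.55, -7.13, -12.71]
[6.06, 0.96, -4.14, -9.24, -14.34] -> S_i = 6.06 + -5.10*i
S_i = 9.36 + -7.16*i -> [9.36, 2.2, -4.96, -12.12, -19.28]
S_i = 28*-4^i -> [28, -112, 448, -1792, 7168]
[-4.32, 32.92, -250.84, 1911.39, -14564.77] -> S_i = -4.32*(-7.62)^i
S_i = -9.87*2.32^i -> [-9.87, -22.9, -53.12, -123.25, -285.94]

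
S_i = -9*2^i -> [-9, -18, -36, -72, -144]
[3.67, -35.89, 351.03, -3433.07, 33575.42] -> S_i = 3.67*(-9.78)^i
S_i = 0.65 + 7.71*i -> [0.65, 8.36, 16.07, 23.78, 31.49]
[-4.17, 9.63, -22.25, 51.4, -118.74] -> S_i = -4.17*(-2.31)^i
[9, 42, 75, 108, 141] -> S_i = 9 + 33*i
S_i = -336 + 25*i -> [-336, -311, -286, -261, -236]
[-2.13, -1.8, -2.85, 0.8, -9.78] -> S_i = Random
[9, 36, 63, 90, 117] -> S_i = 9 + 27*i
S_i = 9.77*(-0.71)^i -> [9.77, -6.94, 4.93, -3.5, 2.48]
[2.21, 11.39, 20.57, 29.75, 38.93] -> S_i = 2.21 + 9.18*i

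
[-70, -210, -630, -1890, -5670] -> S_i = -70*3^i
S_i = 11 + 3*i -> [11, 14, 17, 20, 23]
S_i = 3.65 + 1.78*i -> [3.65, 5.43, 7.21, 8.99, 10.77]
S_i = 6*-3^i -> [6, -18, 54, -162, 486]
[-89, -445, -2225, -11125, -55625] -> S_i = -89*5^i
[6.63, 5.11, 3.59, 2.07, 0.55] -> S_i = 6.63 + -1.52*i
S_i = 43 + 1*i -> [43, 44, 45, 46, 47]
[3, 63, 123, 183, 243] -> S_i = 3 + 60*i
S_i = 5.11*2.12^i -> [5.11, 10.83, 22.97, 48.69, 103.22]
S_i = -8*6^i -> [-8, -48, -288, -1728, -10368]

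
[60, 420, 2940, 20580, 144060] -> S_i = 60*7^i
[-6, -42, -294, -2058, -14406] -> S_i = -6*7^i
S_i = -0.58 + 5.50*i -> [-0.58, 4.92, 10.42, 15.92, 21.42]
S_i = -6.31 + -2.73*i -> [-6.31, -9.04, -11.77, -14.5, -17.23]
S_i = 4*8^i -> [4, 32, 256, 2048, 16384]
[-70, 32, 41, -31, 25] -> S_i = Random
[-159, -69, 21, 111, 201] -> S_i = -159 + 90*i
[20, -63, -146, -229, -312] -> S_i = 20 + -83*i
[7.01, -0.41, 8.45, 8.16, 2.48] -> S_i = Random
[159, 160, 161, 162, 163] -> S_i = 159 + 1*i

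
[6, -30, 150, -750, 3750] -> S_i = 6*-5^i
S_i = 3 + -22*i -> [3, -19, -41, -63, -85]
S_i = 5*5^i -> [5, 25, 125, 625, 3125]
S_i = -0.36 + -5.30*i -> [-0.36, -5.66, -10.96, -16.26, -21.56]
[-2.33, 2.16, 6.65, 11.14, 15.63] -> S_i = -2.33 + 4.49*i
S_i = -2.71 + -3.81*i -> [-2.71, -6.52, -10.33, -14.14, -17.95]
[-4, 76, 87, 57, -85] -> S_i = Random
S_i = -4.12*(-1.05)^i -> [-4.12, 4.33, -4.54, 4.77, -5.01]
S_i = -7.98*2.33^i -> [-7.98, -18.59, -43.32, -100.94, -235.19]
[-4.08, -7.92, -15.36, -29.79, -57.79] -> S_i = -4.08*1.94^i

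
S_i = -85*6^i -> [-85, -510, -3060, -18360, -110160]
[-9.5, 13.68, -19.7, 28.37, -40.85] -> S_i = -9.50*(-1.44)^i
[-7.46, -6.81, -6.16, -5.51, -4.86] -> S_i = -7.46 + 0.65*i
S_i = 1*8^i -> [1, 8, 64, 512, 4096]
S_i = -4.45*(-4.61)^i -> [-4.45, 20.51, -94.57, 435.98, -2009.85]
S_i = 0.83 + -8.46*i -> [0.83, -7.63, -16.09, -24.55, -33.01]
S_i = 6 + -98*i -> [6, -92, -190, -288, -386]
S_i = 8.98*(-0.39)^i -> [8.98, -3.5, 1.37, -0.53, 0.21]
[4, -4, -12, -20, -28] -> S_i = 4 + -8*i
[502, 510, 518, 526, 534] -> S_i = 502 + 8*i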